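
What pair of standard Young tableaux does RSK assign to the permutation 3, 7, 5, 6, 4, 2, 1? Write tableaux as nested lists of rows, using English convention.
P = [[1, 4, 6], [2], [3], [5], [7]], Q = [[1, 2, 4], [3], [5], [6], [7]]

Insert each entry of the permutation into P by Schensted row insertion, recording in Q the position of each new cell.

Insert 3: appended to row 1. P = [[3]].
Insert 7: appended to row 1. P = [[3, 7]].
Insert 5: 5 bumps 7 from row 1; 7 starts row 2. P = [[3, 5], [7]].
Insert 6: appended to row 1. P = [[3, 5, 6], [7]].
Insert 4: 4 bumps 5 from row 1; 5 bumps 7 from row 2; 7 starts row 3. P = [[3, 4, 6], [5], [7]].
Insert 2: 2 bumps 3 from row 1; 3 bumps 5 from row 2; 5 bumps 7 from row 3; 7 starts row 4. P = [[2, 4, 6], [3], [5], [7]].
Insert 1: 1 bumps 2 from row 1; 2 bumps 3 from row 2; 3 bumps 5 from row 3; 5 bumps 7 from row 4; 7 starts row 5. P = [[1, 4, 6], [2], [3], [5], [7]].

So P = [[1, 4, 6], [2], [3], [5], [7]], Q = [[1, 2, 4], [3], [5], [6], [7]].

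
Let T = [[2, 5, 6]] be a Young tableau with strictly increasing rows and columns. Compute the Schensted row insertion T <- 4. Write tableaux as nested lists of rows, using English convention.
[[2, 4, 6], [5]]

In row 1, 4 replaces 5 (the leftmost entry greater than 4); 5 is bumped to row 2. 5 starts a new row 2. The new tableau is [[2, 4, 6], [5]].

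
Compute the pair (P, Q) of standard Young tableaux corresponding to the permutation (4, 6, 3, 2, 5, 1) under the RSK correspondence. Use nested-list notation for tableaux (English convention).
P = [[1, 5], [2, 6], [3], [4]], Q = [[1, 2], [3, 5], [4], [6]]

Insert each entry of the permutation into P by Schensted row insertion, recording in Q the position of each new cell.

Insert 4: appended to row 1. P = [[4]].
Insert 6: appended to row 1. P = [[4, 6]].
Insert 3: 3 bumps 4 from row 1; 4 starts row 2. P = [[3, 6], [4]].
Insert 2: 2 bumps 3 from row 1; 3 bumps 4 from row 2; 4 starts row 3. P = [[2, 6], [3], [4]].
Insert 5: 5 bumps 6 from row 1; 6 appends to row 2. P = [[2, 5], [3, 6], [4]].
Insert 1: 1 bumps 2 from row 1; 2 bumps 3 from row 2; 3 bumps 4 from row 3; 4 starts row 4. P = [[1, 5], [2, 6], [3], [4]].

So P = [[1, 5], [2, 6], [3], [4]], Q = [[1, 2], [3, 5], [4], [6]].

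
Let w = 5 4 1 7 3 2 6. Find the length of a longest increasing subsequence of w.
3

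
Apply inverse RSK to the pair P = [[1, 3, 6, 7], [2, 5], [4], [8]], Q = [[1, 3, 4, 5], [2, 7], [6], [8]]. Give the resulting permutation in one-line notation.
8 4 5 6 7 2 3 1

Reverse the RSK construction: for i from n down to 1, find the cell of Q containing i, remove the entry at that cell from P, and reverse-bump it up through P; the value ejected from row 1 is w(i).

Step i=8: Q has 8 at row 4, column 1; remove 8 from row 4 of P and reverse-bump: 8 enters row 3 and ejects 4; 4 enters row 2 and ejects 2; 2 enters row 1 and ejects 1. So w(8) = 1. P is now [[2, 3, 6, 7], [4, 5], [8]].
Step i=7: Q has 7 at row 2, column 2; remove 5 from row 2 of P and reverse-bump: 5 enters row 1 and ejects 3. So w(7) = 3. P is now [[2, 5, 6, 7], [4], [8]].
Step i=6: Q has 6 at row 3, column 1; remove 8 from row 3 of P and reverse-bump: 8 enters row 2 and ejects 4; 4 enters row 1 and ejects 2. So w(6) = 2. P is now [[4, 5, 6, 7], [8]].
Step i=5: Q has 5 at row 1, column 4; remove that cell from P, ejecting 7. So w(5) = 7. P is now [[4, 5, 6], [8]].
Step i=4: Q has 4 at row 1, column 3; remove that cell from P, ejecting 6. So w(4) = 6. P is now [[4, 5], [8]].
Step i=3: Q has 3 at row 1, column 2; remove that cell from P, ejecting 5. So w(3) = 5. P is now [[4], [8]].
Step i=2: Q has 2 at row 2, column 1; remove 8 from row 2 of P and reverse-bump: 8 enters row 1 and ejects 4. So w(2) = 4. P is now [[8]].
Step i=1: Q has 1 at row 1, column 1; remove that cell from P, ejecting 8. So w(1) = 8. P is now [].

So w = 8 4 5 6 7 2 3 1.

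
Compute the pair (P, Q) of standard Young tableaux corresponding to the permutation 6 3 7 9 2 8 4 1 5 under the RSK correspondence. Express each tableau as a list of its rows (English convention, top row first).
P = [[1, 4, 5], [2, 7, 8], [3, 9], [6]], Q = [[1, 3, 4], [2, 6, 9], [5, 7], [8]]

Insert each entry of the permutation into P by Schensted row insertion, recording in Q the position of each new cell.

Insert 6: appended to row 1. P = [[6]].
Insert 3: 3 bumps 6 from row 1; 6 starts row 2. P = [[3], [6]].
Insert 7: appended to row 1. P = [[3, 7], [6]].
Insert 9: appended to row 1. P = [[3, 7, 9], [6]].
Insert 2: 2 bumps 3 from row 1; 3 bumps 6 from row 2; 6 starts row 3. P = [[2, 7, 9], [3], [6]].
Insert 8: 8 bumps 9 from row 1; 9 appends to row 2. P = [[2, 7, 8], [3, 9], [6]].
Insert 4: 4 bumps 7 from row 1; 7 bumps 9 from row 2; 9 appends to row 3. P = [[2, 4, 8], [3, 7], [6, 9]].
Insert 1: 1 bumps 2 from row 1; 2 bumps 3 from row 2; 3 bumps 6 from row 3; 6 starts row 4. P = [[1, 4, 8], [2, 7], [3, 9], [6]].
Insert 5: 5 bumps 8 from row 1; 8 appends to row 2. P = [[1, 4, 5], [2, 7, 8], [3, 9], [6]].

So P = [[1, 4, 5], [2, 7, 8], [3, 9], [6]], Q = [[1, 3, 4], [2, 6, 9], [5, 7], [8]].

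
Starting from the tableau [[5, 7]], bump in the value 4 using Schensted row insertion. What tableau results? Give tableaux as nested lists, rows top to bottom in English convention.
In row 1, 4 replaces 5 (the leftmost entry greater than 4); 5 is bumped to row 2. 5 starts a new row 2. The new tableau is [[4, 7], [5]].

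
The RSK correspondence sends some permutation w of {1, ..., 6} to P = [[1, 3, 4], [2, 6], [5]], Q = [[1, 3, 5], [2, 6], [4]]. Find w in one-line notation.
5 2 3 1 6 4

Reverse RSK: for i = n, n-1, ..., 1, locate i in Q, remove the corresponding corner cell from P, and reverse-bump its entry up through P; the value ejected from row 1 is w(i).

So w = 5 2 3 1 6 4.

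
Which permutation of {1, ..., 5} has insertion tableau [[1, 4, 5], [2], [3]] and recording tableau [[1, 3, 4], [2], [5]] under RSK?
Reverse the RSK construction: for i from n down to 1, find the cell of Q containing i, remove the entry at that cell from P, and reverse-bump it up through P; the value ejected from row 1 is w(i).

Step i=5: Q has 5 at row 3, column 1; remove 3 from row 3 of P and reverse-bump: 3 enters row 2 and ejects 2; 2 enters row 1 and ejects 1. So w(5) = 1. P is now [[2, 4, 5], [3]].
Step i=4: Q has 4 at row 1, column 3; remove that cell from P, ejecting 5. So w(4) = 5. P is now [[2, 4], [3]].
Step i=3: Q has 3 at row 1, column 2; remove that cell from P, ejecting 4. So w(3) = 4. P is now [[2], [3]].
Step i=2: Q has 2 at row 2, column 1; remove 3 from row 2 of P and reverse-bump: 3 enters row 1 and ejects 2. So w(2) = 2. P is now [[3]].
Step i=1: Q has 1 at row 1, column 1; remove that cell from P, ejecting 3. So w(1) = 3. P is now [].

So w = 3 2 4 5 1.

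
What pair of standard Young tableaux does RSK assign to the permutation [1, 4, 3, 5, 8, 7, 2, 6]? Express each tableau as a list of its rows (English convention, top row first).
Insert each entry of the permutation into P by Schensted row insertion, recording in Q the position of each new cell.

Insert 1: appended to row 1. P = [[1]].
Insert 4: appended to row 1. P = [[1, 4]].
Insert 3: 3 bumps 4 from row 1; 4 starts row 2. P = [[1, 3], [4]].
Insert 5: appended to row 1. P = [[1, 3, 5], [4]].
Insert 8: appended to row 1. P = [[1, 3, 5, 8], [4]].
Insert 7: 7 bumps 8 from row 1; 8 appends to row 2. P = [[1, 3, 5, 7], [4, 8]].
Insert 2: 2 bumps 3 from row 1; 3 bumps 4 from row 2; 4 starts row 3. P = [[1, 2, 5, 7], [3, 8], [4]].
Insert 6: 6 bumps 7 from row 1; 7 bumps 8 from row 2; 8 appends to row 3. P = [[1, 2, 5, 6], [3, 7], [4, 8]].

So P = [[1, 2, 5, 6], [3, 7], [4, 8]], Q = [[1, 2, 4, 5], [3, 6], [7, 8]].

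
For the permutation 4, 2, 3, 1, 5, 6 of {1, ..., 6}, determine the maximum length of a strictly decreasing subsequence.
3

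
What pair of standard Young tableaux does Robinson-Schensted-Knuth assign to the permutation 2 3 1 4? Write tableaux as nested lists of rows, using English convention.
Insert each entry of the permutation into P by Schensted row insertion, recording in Q the position of each new cell.

Insert 2: appended to row 1. P = [[2]].
Insert 3: appended to row 1. P = [[2, 3]].
Insert 1: 1 bumps 2 from row 1; 2 starts row 2. P = [[1, 3], [2]].
Insert 4: appended to row 1. P = [[1, 3, 4], [2]].

So P = [[1, 3, 4], [2]], Q = [[1, 2, 4], [3]].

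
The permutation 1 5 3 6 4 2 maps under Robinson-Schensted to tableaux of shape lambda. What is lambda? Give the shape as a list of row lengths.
RSK row insertion gives P = [[1, 2, 4], [3, 6], [5]], which has shape [3, 2, 1].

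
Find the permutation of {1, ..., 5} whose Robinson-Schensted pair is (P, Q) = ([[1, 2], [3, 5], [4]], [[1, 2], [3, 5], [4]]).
4 5 3 1 2

Reverse RSK: for i = n, n-1, ..., 1, locate i in Q, remove the corresponding corner cell from P, and reverse-bump its entry up through P; the value ejected from row 1 is w(i).

So w = 4 5 3 1 2.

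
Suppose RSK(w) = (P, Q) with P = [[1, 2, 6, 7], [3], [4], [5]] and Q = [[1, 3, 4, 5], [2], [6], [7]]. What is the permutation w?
5 1 4 6 7 3 2

Reverse the RSK construction: for i from n down to 1, find the cell of Q containing i, remove the entry at that cell from P, and reverse-bump it up through P; the value ejected from row 1 is w(i).

Step i=7: Q has 7 at row 4, column 1; remove 5 from row 4 of P and reverse-bump: 5 enters row 3 and ejects 4; 4 enters row 2 and ejects 3; 3 enters row 1 and ejects 2. So w(7) = 2. P is now [[1, 3, 6, 7], [4], [5]].
Step i=6: Q has 6 at row 3, column 1; remove 5 from row 3 of P and reverse-bump: 5 enters row 2 and ejects 4; 4 enters row 1 and ejects 3. So w(6) = 3. P is now [[1, 4, 6, 7], [5]].
Step i=5: Q has 5 at row 1, column 4; remove that cell from P, ejecting 7. So w(5) = 7. P is now [[1, 4, 6], [5]].
Step i=4: Q has 4 at row 1, column 3; remove that cell from P, ejecting 6. So w(4) = 6. P is now [[1, 4], [5]].
Step i=3: Q has 3 at row 1, column 2; remove that cell from P, ejecting 4. So w(3) = 4. P is now [[1], [5]].
Step i=2: Q has 2 at row 2, column 1; remove 5 from row 2 of P and reverse-bump: 5 enters row 1 and ejects 1. So w(2) = 1. P is now [[5]].
Step i=1: Q has 1 at row 1, column 1; remove that cell from P, ejecting 5. So w(1) = 5. P is now [].

So w = 5 1 4 6 7 3 2.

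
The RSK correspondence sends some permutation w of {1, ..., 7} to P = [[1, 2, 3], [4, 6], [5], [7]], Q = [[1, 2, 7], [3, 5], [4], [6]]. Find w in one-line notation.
5 7 6 1 4 2 3

Reverse the RSK construction: for i from n down to 1, find the cell of Q containing i, remove the entry at that cell from P, and reverse-bump it up through P; the value ejected from row 1 is w(i).

Step i=7: Q has 7 at row 1, column 3; remove that cell from P, ejecting 3. So w(7) = 3. P is now [[1, 2], [4, 6], [5], [7]].
Step i=6: Q has 6 at row 4, column 1; remove 7 from row 4 of P and reverse-bump: 7 enters row 3 and ejects 5; 5 enters row 2 and ejects 4; 4 enters row 1 and ejects 2. So w(6) = 2. P is now [[1, 4], [5, 6], [7]].
Step i=5: Q has 5 at row 2, column 2; remove 6 from row 2 of P and reverse-bump: 6 enters row 1 and ejects 4. So w(5) = 4. P is now [[1, 6], [5], [7]].
Step i=4: Q has 4 at row 3, column 1; remove 7 from row 3 of P and reverse-bump: 7 enters row 2 and ejects 5; 5 enters row 1 and ejects 1. So w(4) = 1. P is now [[5, 6], [7]].
Step i=3: Q has 3 at row 2, column 1; remove 7 from row 2 of P and reverse-bump: 7 enters row 1 and ejects 6. So w(3) = 6. P is now [[5, 7]].
Step i=2: Q has 2 at row 1, column 2; remove that cell from P, ejecting 7. So w(2) = 7. P is now [[5]].
Step i=1: Q has 1 at row 1, column 1; remove that cell from P, ejecting 5. So w(1) = 5. P is now [].

So w = 5 7 6 1 4 2 3.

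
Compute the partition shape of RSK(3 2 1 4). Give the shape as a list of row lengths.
RSK row insertion gives P = [[1, 4], [2], [3]], which has shape [2, 1, 1].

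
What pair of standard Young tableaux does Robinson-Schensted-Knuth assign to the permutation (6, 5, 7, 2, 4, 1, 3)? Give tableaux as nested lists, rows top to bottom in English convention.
P = [[1, 3], [2, 4], [5, 7], [6]], Q = [[1, 3], [2, 5], [4, 7], [6]]

Insert each entry of the permutation into P by Schensted row insertion, recording in Q the position of each new cell.

Insert 6: appended to row 1. P = [[6]].
Insert 5: 5 bumps 6 from row 1; 6 starts row 2. P = [[5], [6]].
Insert 7: appended to row 1. P = [[5, 7], [6]].
Insert 2: 2 bumps 5 from row 1; 5 bumps 6 from row 2; 6 starts row 3. P = [[2, 7], [5], [6]].
Insert 4: 4 bumps 7 from row 1; 7 appends to row 2. P = [[2, 4], [5, 7], [6]].
Insert 1: 1 bumps 2 from row 1; 2 bumps 5 from row 2; 5 bumps 6 from row 3; 6 starts row 4. P = [[1, 4], [2, 7], [5], [6]].
Insert 3: 3 bumps 4 from row 1; 4 bumps 7 from row 2; 7 appends to row 3. P = [[1, 3], [2, 4], [5, 7], [6]].

So P = [[1, 3], [2, 4], [5, 7], [6]], Q = [[1, 3], [2, 5], [4, 7], [6]].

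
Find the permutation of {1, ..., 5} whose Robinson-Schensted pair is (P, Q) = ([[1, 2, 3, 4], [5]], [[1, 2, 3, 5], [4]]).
1 2 5 3 4

Reverse the RSK construction: for i from n down to 1, find the cell of Q containing i, remove the entry at that cell from P, and reverse-bump it up through P; the value ejected from row 1 is w(i).

Step i=5: Q has 5 at row 1, column 4; remove that cell from P, ejecting 4. So w(5) = 4. P is now [[1, 2, 3], [5]].
Step i=4: Q has 4 at row 2, column 1; remove 5 from row 2 of P and reverse-bump: 5 enters row 1 and ejects 3. So w(4) = 3. P is now [[1, 2, 5]].
Step i=3: Q has 3 at row 1, column 3; remove that cell from P, ejecting 5. So w(3) = 5. P is now [[1, 2]].
Step i=2: Q has 2 at row 1, column 2; remove that cell from P, ejecting 2. So w(2) = 2. P is now [[1]].
Step i=1: Q has 1 at row 1, column 1; remove that cell from P, ejecting 1. So w(1) = 1. P is now [].

So w = 1 2 5 3 4.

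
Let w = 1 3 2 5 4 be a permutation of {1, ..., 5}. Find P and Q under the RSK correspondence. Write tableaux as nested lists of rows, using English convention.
Insert each entry of the permutation into P by Schensted row insertion, recording in Q the position of each new cell.

After inserting 1: P = [[1]].
After inserting 3: P = [[1, 3]].
After inserting 2: P = [[1, 2], [3]].
After inserting 5: P = [[1, 2, 5], [3]].
After inserting 4: P = [[1, 2, 4], [3, 5]].

So P = [[1, 2, 4], [3, 5]], Q = [[1, 2, 4], [3, 5]].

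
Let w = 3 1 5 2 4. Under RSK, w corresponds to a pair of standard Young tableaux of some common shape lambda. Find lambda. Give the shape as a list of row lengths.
Row-insert each entry into an empty tableau.

After inserting 3: P = [[3]].
After inserting 1: P = [[1], [3]].
After inserting 5: P = [[1, 5], [3]].
After inserting 2: P = [[1, 2], [3, 5]].
After inserting 4: P = [[1, 2, 4], [3, 5]].

The final insertion tableau P = [[1, 2, 4], [3, 5]] has shape [3, 2].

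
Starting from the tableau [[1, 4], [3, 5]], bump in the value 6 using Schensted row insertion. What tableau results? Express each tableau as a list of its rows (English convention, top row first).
[[1, 4, 6], [3, 5]]

6 is larger than every entry of row 1, so it is appended to row 1. The new tableau is [[1, 4, 6], [3, 5]].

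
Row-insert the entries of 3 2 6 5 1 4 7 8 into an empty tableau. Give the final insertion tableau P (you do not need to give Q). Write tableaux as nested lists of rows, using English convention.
Insert 3: appended to row 1. P = [[3]].
Insert 2: 2 bumps 3 from row 1; 3 starts row 2. P = [[2], [3]].
Insert 6: appended to row 1. P = [[2, 6], [3]].
Insert 5: 5 bumps 6 from row 1; 6 appends to row 2. P = [[2, 5], [3, 6]].
Insert 1: 1 bumps 2 from row 1; 2 bumps 3 from row 2; 3 starts row 3. P = [[1, 5], [2, 6], [3]].
Insert 4: 4 bumps 5 from row 1; 5 bumps 6 from row 2; 6 appends to row 3. P = [[1, 4], [2, 5], [3, 6]].
Insert 7: appended to row 1. P = [[1, 4, 7], [2, 5], [3, 6]].
Insert 8: appended to row 1. P = [[1, 4, 7, 8], [2, 5], [3, 6]].

So P = [[1, 4, 7, 8], [2, 5], [3, 6]].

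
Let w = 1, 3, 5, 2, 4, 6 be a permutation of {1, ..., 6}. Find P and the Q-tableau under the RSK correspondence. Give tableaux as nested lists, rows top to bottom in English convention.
P = [[1, 2, 4, 6], [3, 5]], Q = [[1, 2, 3, 6], [4, 5]]

Insert each entry of the permutation into P by Schensted row insertion, recording in Q the position of each new cell.

Insert 1: appended to row 1. P = [[1]], Q = [[1]].
Insert 3: appended to row 1. P = [[1, 3]], Q = [[1, 2]].
Insert 5: appended to row 1. P = [[1, 3, 5]], Q = [[1, 2, 3]].
Insert 2: 2 bumps 3 from row 1; 3 starts row 2. P = [[1, 2, 5], [3]], Q = [[1, 2, 3], [4]].
Insert 4: 4 bumps 5 from row 1; 5 appends to row 2. P = [[1, 2, 4], [3, 5]], Q = [[1, 2, 3], [4, 5]].
Insert 6: appended to row 1. P = [[1, 2, 4, 6], [3, 5]], Q = [[1, 2, 3, 6], [4, 5]].

So P = [[1, 2, 4, 6], [3, 5]], Q = [[1, 2, 3, 6], [4, 5]].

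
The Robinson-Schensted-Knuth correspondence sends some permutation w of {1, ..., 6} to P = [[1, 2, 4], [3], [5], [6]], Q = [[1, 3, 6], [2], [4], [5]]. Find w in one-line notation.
6 1 5 3 2 4

Reverse the RSK construction: for i from n down to 1, find the cell of Q containing i, remove the entry at that cell from P, and reverse-bump it up through P; the value ejected from row 1 is w(i).

Step i=6: Q has 6 at row 1, column 3; remove that cell from P, ejecting 4. So w(6) = 4. P is now [[1, 2], [3], [5], [6]].
Step i=5: Q has 5 at row 4, column 1; remove 6 from row 4 of P and reverse-bump: 6 enters row 3 and ejects 5; 5 enters row 2 and ejects 3; 3 enters row 1 and ejects 2. So w(5) = 2. P is now [[1, 3], [5], [6]].
Step i=4: Q has 4 at row 3, column 1; remove 6 from row 3 of P and reverse-bump: 6 enters row 2 and ejects 5; 5 enters row 1 and ejects 3. So w(4) = 3. P is now [[1, 5], [6]].
Step i=3: Q has 3 at row 1, column 2; remove that cell from P, ejecting 5. So w(3) = 5. P is now [[1], [6]].
Step i=2: Q has 2 at row 2, column 1; remove 6 from row 2 of P and reverse-bump: 6 enters row 1 and ejects 1. So w(2) = 1. P is now [[6]].
Step i=1: Q has 1 at row 1, column 1; remove that cell from P, ejecting 6. So w(1) = 6. P is now [].

So w = 6 1 5 3 2 4.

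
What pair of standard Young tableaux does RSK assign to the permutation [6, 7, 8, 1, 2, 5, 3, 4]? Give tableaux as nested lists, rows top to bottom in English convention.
P = [[1, 2, 3, 4], [5, 7, 8], [6]], Q = [[1, 2, 3, 8], [4, 5, 6], [7]]

Insert each entry of the permutation into P by Schensted row insertion, recording in Q the position of each new cell.

Insert 6: appended to row 1. P = [[6]].
Insert 7: appended to row 1. P = [[6, 7]].
Insert 8: appended to row 1. P = [[6, 7, 8]].
Insert 1: 1 bumps 6 from row 1; 6 starts row 2. P = [[1, 7, 8], [6]].
Insert 2: 2 bumps 7 from row 1; 7 appends to row 2. P = [[1, 2, 8], [6, 7]].
Insert 5: 5 bumps 8 from row 1; 8 appends to row 2. P = [[1, 2, 5], [6, 7, 8]].
Insert 3: 3 bumps 5 from row 1; 5 bumps 6 from row 2; 6 starts row 3. P = [[1, 2, 3], [5, 7, 8], [6]].
Insert 4: appended to row 1. P = [[1, 2, 3, 4], [5, 7, 8], [6]].

So P = [[1, 2, 3, 4], [5, 7, 8], [6]], Q = [[1, 2, 3, 8], [4, 5, 6], [7]].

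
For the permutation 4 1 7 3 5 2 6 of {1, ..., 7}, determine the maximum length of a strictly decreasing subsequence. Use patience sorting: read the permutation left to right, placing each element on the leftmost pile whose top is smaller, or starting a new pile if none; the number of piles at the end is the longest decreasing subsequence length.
4: new pile. tops = [4]
1: new pile. tops = [4, 1]
7: onto pile 1 (replacing 4). tops = [7, 1]
3: onto pile 2 (replacing 1). tops = [7, 3]
5: onto pile 2 (replacing 3). tops = [7, 5]
2: new pile. tops = [7, 5, 2]
6: onto pile 2 (replacing 5). tops = [7, 6, 2]

3 piles, so the longest decreasing subsequence has length 3.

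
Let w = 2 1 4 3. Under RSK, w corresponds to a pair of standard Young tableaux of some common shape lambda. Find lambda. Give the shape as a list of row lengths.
Row-insert each entry into an empty tableau.

After inserting 2: P = [[2]].
After inserting 1: P = [[1], [2]].
After inserting 4: P = [[1, 4], [2]].
After inserting 3: P = [[1, 3], [2, 4]].

The final insertion tableau P = [[1, 3], [2, 4]] has shape [2, 2].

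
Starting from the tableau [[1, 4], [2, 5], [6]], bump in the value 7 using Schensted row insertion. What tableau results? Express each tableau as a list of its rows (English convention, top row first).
7 is larger than every entry of row 1, so it is appended to row 1. The new tableau is [[1, 4, 7], [2, 5], [6]].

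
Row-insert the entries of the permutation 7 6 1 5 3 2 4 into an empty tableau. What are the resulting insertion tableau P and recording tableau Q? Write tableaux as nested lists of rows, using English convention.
P = [[1, 2, 4], [3], [5], [6], [7]], Q = [[1, 4, 7], [2], [3], [5], [6]]

Insert each entry of the permutation into P by Schensted row insertion, recording in Q the position of each new cell.

Insert 7: appended to row 1. P = [[7]].
Insert 6: 6 bumps 7 from row 1; 7 starts row 2. P = [[6], [7]].
Insert 1: 1 bumps 6 from row 1; 6 bumps 7 from row 2; 7 starts row 3. P = [[1], [6], [7]].
Insert 5: appended to row 1. P = [[1, 5], [6], [7]].
Insert 3: 3 bumps 5 from row 1; 5 bumps 6 from row 2; 6 bumps 7 from row 3; 7 starts row 4. P = [[1, 3], [5], [6], [7]].
Insert 2: 2 bumps 3 from row 1; 3 bumps 5 from row 2; 5 bumps 6 from row 3; 6 bumps 7 from row 4; 7 starts row 5. P = [[1, 2], [3], [5], [6], [7]].
Insert 4: appended to row 1. P = [[1, 2, 4], [3], [5], [6], [7]].

So P = [[1, 2, 4], [3], [5], [6], [7]], Q = [[1, 4, 7], [2], [3], [5], [6]].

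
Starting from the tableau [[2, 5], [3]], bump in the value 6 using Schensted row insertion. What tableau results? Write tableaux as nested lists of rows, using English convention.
[[2, 5, 6], [3]]

6 is larger than every entry of row 1, so it is appended to row 1. The new tableau is [[2, 5, 6], [3]].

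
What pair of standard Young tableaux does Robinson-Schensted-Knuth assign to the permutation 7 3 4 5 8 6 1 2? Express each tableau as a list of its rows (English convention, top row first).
Insert each entry of the permutation into P by Schensted row insertion, recording in Q the position of each new cell.

Insert 7: appended to row 1. P = [[7]].
Insert 3: 3 bumps 7 from row 1; 7 starts row 2. P = [[3], [7]].
Insert 4: appended to row 1. P = [[3, 4], [7]].
Insert 5: appended to row 1. P = [[3, 4, 5], [7]].
Insert 8: appended to row 1. P = [[3, 4, 5, 8], [7]].
Insert 6: 6 bumps 8 from row 1; 8 appends to row 2. P = [[3, 4, 5, 6], [7, 8]].
Insert 1: 1 bumps 3 from row 1; 3 bumps 7 from row 2; 7 starts row 3. P = [[1, 4, 5, 6], [3, 8], [7]].
Insert 2: 2 bumps 4 from row 1; 4 bumps 8 from row 2; 8 appends to row 3. P = [[1, 2, 5, 6], [3, 4], [7, 8]].

So P = [[1, 2, 5, 6], [3, 4], [7, 8]], Q = [[1, 3, 4, 5], [2, 6], [7, 8]].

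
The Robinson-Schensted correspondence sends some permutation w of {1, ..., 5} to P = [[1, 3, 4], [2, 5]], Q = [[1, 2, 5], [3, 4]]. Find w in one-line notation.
Reverse the RSK construction: for i from n down to 1, find the cell of Q containing i, remove the entry at that cell from P, and reverse-bump it up through P; the value ejected from row 1 is w(i).

Step i=5: Q has 5 at row 1, column 3; remove that cell from P, ejecting 4. So w(5) = 4. P is now [[1, 3], [2, 5]].
Step i=4: Q has 4 at row 2, column 2; remove 5 from row 2 of P and reverse-bump: 5 enters row 1 and ejects 3. So w(4) = 3. P is now [[1, 5], [2]].
Step i=3: Q has 3 at row 2, column 1; remove 2 from row 2 of P and reverse-bump: 2 enters row 1 and ejects 1. So w(3) = 1. P is now [[2, 5]].
Step i=2: Q has 2 at row 1, column 2; remove that cell from P, ejecting 5. So w(2) = 5. P is now [[2]].
Step i=1: Q has 1 at row 1, column 1; remove that cell from P, ejecting 2. So w(1) = 2. P is now [].

So w = 2 5 1 3 4.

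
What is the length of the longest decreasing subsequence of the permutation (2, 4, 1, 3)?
2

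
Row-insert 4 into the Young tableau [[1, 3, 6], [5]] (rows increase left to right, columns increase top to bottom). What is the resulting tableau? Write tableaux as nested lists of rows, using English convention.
[[1, 3, 4], [5, 6]]

In row 1, 4 replaces 6 (the leftmost entry greater than 4); 6 is bumped to row 2. 6 is appended to row 2. The new tableau is [[1, 3, 4], [5, 6]].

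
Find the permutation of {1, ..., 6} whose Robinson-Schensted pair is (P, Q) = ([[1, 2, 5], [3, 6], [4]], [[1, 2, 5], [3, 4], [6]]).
Reverse the RSK construction: for i from n down to 1, find the cell of Q containing i, remove the entry at that cell from P, and reverse-bump it up through P; the value ejected from row 1 is w(i).

Step i=6: Q has 6 at row 3, column 1; remove 4 from row 3 of P and reverse-bump: 4 enters row 2 and ejects 3; 3 enters row 1 and ejects 2. So w(6) = 2. P is now [[1, 3, 5], [4, 6]].
Step i=5: Q has 5 at row 1, column 3; remove that cell from P, ejecting 5. So w(5) = 5. P is now [[1, 3], [4, 6]].
Step i=4: Q has 4 at row 2, column 2; remove 6 from row 2 of P and reverse-bump: 6 enters row 1 and ejects 3. So w(4) = 3. P is now [[1, 6], [4]].
Step i=3: Q has 3 at row 2, column 1; remove 4 from row 2 of P and reverse-bump: 4 enters row 1 and ejects 1. So w(3) = 1. P is now [[4, 6]].
Step i=2: Q has 2 at row 1, column 2; remove that cell from P, ejecting 6. So w(2) = 6. P is now [[4]].
Step i=1: Q has 1 at row 1, column 1; remove that cell from P, ejecting 4. So w(1) = 4. P is now [].

So w = 4 6 1 3 5 2.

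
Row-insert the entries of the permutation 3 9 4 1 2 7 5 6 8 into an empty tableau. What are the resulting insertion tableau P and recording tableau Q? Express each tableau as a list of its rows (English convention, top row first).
P = [[1, 2, 5, 6, 8], [3, 4, 7], [9]], Q = [[1, 2, 6, 8, 9], [3, 5, 7], [4]]

Insert each entry of the permutation into P by Schensted row insertion, recording in Q the position of each new cell.

Insert 3: appended to row 1. P = [[3]].
Insert 9: appended to row 1. P = [[3, 9]].
Insert 4: 4 bumps 9 from row 1; 9 starts row 2. P = [[3, 4], [9]].
Insert 1: 1 bumps 3 from row 1; 3 bumps 9 from row 2; 9 starts row 3. P = [[1, 4], [3], [9]].
Insert 2: 2 bumps 4 from row 1; 4 appends to row 2. P = [[1, 2], [3, 4], [9]].
Insert 7: appended to row 1. P = [[1, 2, 7], [3, 4], [9]].
Insert 5: 5 bumps 7 from row 1; 7 appends to row 2. P = [[1, 2, 5], [3, 4, 7], [9]].
Insert 6: appended to row 1. P = [[1, 2, 5, 6], [3, 4, 7], [9]].
Insert 8: appended to row 1. P = [[1, 2, 5, 6, 8], [3, 4, 7], [9]].

So P = [[1, 2, 5, 6, 8], [3, 4, 7], [9]], Q = [[1, 2, 6, 8, 9], [3, 5, 7], [4]].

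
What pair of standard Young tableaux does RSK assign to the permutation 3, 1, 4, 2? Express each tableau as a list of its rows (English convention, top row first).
P = [[1, 2], [3, 4]], Q = [[1, 3], [2, 4]]

Insert each entry of the permutation into P by Schensted row insertion, recording in Q the position of each new cell.

After inserting 3: P = [[3]].
After inserting 1: P = [[1], [3]].
After inserting 4: P = [[1, 4], [3]].
After inserting 2: P = [[1, 2], [3, 4]].

So P = [[1, 2], [3, 4]], Q = [[1, 3], [2, 4]].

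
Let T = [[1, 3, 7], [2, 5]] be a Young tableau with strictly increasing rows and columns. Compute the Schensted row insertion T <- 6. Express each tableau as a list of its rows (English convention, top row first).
[[1, 3, 6], [2, 5, 7]]

In row 1, 6 replaces 7 (the leftmost entry greater than 6); 7 is bumped to row 2. 7 is appended to row 2. The new tableau is [[1, 3, 6], [2, 5, 7]].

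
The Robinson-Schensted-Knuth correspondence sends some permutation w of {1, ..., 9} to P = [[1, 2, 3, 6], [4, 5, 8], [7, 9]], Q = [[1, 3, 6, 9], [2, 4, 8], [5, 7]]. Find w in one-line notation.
Reverse RSK: for i = n, n-1, ..., 1, locate i in Q, remove the corresponding corner cell from P, and reverse-bump its entry up through P; the value ejected from row 1 is w(i).

So w = 7 4 9 5 1 8 2 3 6.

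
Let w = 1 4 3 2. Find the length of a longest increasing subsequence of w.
2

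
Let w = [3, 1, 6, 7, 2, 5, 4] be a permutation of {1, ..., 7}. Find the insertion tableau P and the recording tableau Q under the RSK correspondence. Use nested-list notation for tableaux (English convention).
Insert each entry of the permutation into P by Schensted row insertion, recording in Q the position of each new cell.

After inserting 3: P = [[3]].
After inserting 1: P = [[1], [3]].
After inserting 6: P = [[1, 6], [3]].
After inserting 7: P = [[1, 6, 7], [3]].
After inserting 2: P = [[1, 2, 7], [3, 6]].
After inserting 5: P = [[1, 2, 5], [3, 6, 7]].
After inserting 4: P = [[1, 2, 4], [3, 5, 7], [6]].

So P = [[1, 2, 4], [3, 5, 7], [6]], Q = [[1, 3, 4], [2, 5, 6], [7]].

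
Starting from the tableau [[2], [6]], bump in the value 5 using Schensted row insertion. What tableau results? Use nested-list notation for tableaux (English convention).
5 is larger than every entry of row 1, so it is appended to row 1. The new tableau is [[2, 5], [6]].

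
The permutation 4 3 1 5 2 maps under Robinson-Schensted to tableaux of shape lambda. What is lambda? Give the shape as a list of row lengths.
[2, 2, 1]

RSK row insertion gives P = [[1, 2], [3, 5], [4]], which has shape [2, 2, 1].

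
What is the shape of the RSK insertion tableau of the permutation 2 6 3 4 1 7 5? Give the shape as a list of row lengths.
Row-insert each entry into an empty tableau.

After inserting 2: P = [[2]].
After inserting 6: P = [[2, 6]].
After inserting 3: P = [[2, 3], [6]].
After inserting 4: P = [[2, 3, 4], [6]].
After inserting 1: P = [[1, 3, 4], [2], [6]].
After inserting 7: P = [[1, 3, 4, 7], [2], [6]].
After inserting 5: P = [[1, 3, 4, 5], [2, 7], [6]].

The final insertion tableau P = [[1, 3, 4, 5], [2, 7], [6]] has shape [4, 2, 1].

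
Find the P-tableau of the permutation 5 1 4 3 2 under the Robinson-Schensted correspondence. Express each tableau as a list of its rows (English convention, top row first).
P = [[1, 2], [3], [4], [5]]

Insert 5: appended to row 1. P = [[5]].
Insert 1: 1 bumps 5 from row 1; 5 starts row 2. P = [[1], [5]].
Insert 4: appended to row 1. P = [[1, 4], [5]].
Insert 3: 3 bumps 4 from row 1; 4 bumps 5 from row 2; 5 starts row 3. P = [[1, 3], [4], [5]].
Insert 2: 2 bumps 3 from row 1; 3 bumps 4 from row 2; 4 bumps 5 from row 3; 5 starts row 4. P = [[1, 2], [3], [4], [5]].

So P = [[1, 2], [3], [4], [5]].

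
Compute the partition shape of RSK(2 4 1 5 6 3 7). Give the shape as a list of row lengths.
RSK row insertion gives P = [[1, 3, 5, 6, 7], [2, 4]], which has shape [5, 2].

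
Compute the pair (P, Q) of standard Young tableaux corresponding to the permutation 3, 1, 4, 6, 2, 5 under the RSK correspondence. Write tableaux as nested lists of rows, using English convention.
P = [[1, 2, 5], [3, 4, 6]], Q = [[1, 3, 4], [2, 5, 6]]

Insert each entry of the permutation into P by Schensted row insertion, recording in Q the position of each new cell.

After inserting 3: P = [[3]].
After inserting 1: P = [[1], [3]].
After inserting 4: P = [[1, 4], [3]].
After inserting 6: P = [[1, 4, 6], [3]].
After inserting 2: P = [[1, 2, 6], [3, 4]].
After inserting 5: P = [[1, 2, 5], [3, 4, 6]].

So P = [[1, 2, 5], [3, 4, 6]], Q = [[1, 3, 4], [2, 5, 6]].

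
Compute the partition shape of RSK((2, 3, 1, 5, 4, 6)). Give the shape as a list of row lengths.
RSK row insertion gives P = [[1, 3, 4, 6], [2, 5]], which has shape [4, 2].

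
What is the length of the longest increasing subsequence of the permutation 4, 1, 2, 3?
3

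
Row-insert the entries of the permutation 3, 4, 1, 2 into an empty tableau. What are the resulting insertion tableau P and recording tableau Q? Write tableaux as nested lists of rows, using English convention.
Insert each entry of the permutation into P by Schensted row insertion, recording in Q the position of each new cell.

Insert 3: appended to row 1. P = [[3]].
Insert 4: appended to row 1. P = [[3, 4]].
Insert 1: 1 bumps 3 from row 1; 3 starts row 2. P = [[1, 4], [3]].
Insert 2: 2 bumps 4 from row 1; 4 appends to row 2. P = [[1, 2], [3, 4]].

So P = [[1, 2], [3, 4]], Q = [[1, 2], [3, 4]].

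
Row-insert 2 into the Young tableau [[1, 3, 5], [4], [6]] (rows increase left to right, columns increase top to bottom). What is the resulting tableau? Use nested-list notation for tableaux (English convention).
In row 1, 2 replaces 3 (the leftmost entry greater than 2); 3 is bumped to row 2. In row 2, 3 replaces 4 (the leftmost entry greater than 3); 4 is bumped to row 3. In row 3, 4 replaces 6 (the leftmost entry greater than 4); 6 is bumped to row 4. 6 starts a new row 4. The new tableau is [[1, 2, 5], [3], [4], [6]].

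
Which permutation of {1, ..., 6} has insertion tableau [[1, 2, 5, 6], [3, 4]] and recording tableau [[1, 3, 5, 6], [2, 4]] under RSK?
Reverse the RSK construction: for i from n down to 1, find the cell of Q containing i, remove the entry at that cell from P, and reverse-bump it up through P; the value ejected from row 1 is w(i).

Step i=6: Q has 6 at row 1, column 4; remove that cell from P, ejecting 6. So w(6) = 6. P is now [[1, 2, 5], [3, 4]].
Step i=5: Q has 5 at row 1, column 3; remove that cell from P, ejecting 5. So w(5) = 5. P is now [[1, 2], [3, 4]].
Step i=4: Q has 4 at row 2, column 2; remove 4 from row 2 of P and reverse-bump: 4 enters row 1 and ejects 2. So w(4) = 2. P is now [[1, 4], [3]].
Step i=3: Q has 3 at row 1, column 2; remove that cell from P, ejecting 4. So w(3) = 4. P is now [[1], [3]].
Step i=2: Q has 2 at row 2, column 1; remove 3 from row 2 of P and reverse-bump: 3 enters row 1 and ejects 1. So w(2) = 1. P is now [[3]].
Step i=1: Q has 1 at row 1, column 1; remove that cell from P, ejecting 3. So w(1) = 3. P is now [].

So w = 3 1 4 2 5 6.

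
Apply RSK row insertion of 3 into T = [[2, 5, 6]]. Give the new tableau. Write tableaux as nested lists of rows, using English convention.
In row 1, 3 replaces 5 (the leftmost entry greater than 3); 5 is bumped to row 2. 5 starts a new row 2. The new tableau is [[2, 3, 6], [5]].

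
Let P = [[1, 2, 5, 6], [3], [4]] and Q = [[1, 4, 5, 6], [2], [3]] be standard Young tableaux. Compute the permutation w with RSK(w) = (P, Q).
Reverse the RSK construction: for i from n down to 1, find the cell of Q containing i, remove the entry at that cell from P, and reverse-bump it up through P; the value ejected from row 1 is w(i).

Step i=6: Q has 6 at row 1, column 4; remove that cell from P, ejecting 6. So w(6) = 6. P is now [[1, 2, 5], [3], [4]].
Step i=5: Q has 5 at row 1, column 3; remove that cell from P, ejecting 5. So w(5) = 5. P is now [[1, 2], [3], [4]].
Step i=4: Q has 4 at row 1, column 2; remove that cell from P, ejecting 2. So w(4) = 2. P is now [[1], [3], [4]].
Step i=3: Q has 3 at row 3, column 1; remove 4 from row 3 of P and reverse-bump: 4 enters row 2 and ejects 3; 3 enters row 1 and ejects 1. So w(3) = 1. P is now [[3], [4]].
Step i=2: Q has 2 at row 2, column 1; remove 4 from row 2 of P and reverse-bump: 4 enters row 1 and ejects 3. So w(2) = 3. P is now [[4]].
Step i=1: Q has 1 at row 1, column 1; remove that cell from P, ejecting 4. So w(1) = 4. P is now [].

So w = 4 3 1 2 5 6.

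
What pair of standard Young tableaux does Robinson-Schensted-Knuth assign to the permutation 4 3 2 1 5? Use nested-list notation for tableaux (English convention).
Insert each entry of the permutation into P by Schensted row insertion, recording in Q the position of each new cell.

Insert 4: appended to row 1. P = [[4]], Q = [[1]].
Insert 3: 3 bumps 4 from row 1; 4 starts row 2. P = [[3], [4]], Q = [[1], [2]].
Insert 2: 2 bumps 3 from row 1; 3 bumps 4 from row 2; 4 starts row 3. P = [[2], [3], [4]], Q = [[1], [2], [3]].
Insert 1: 1 bumps 2 from row 1; 2 bumps 3 from row 2; 3 bumps 4 from row 3; 4 starts row 4. P = [[1], [2], [3], [4]], Q = [[1], [2], [3], [4]].
Insert 5: appended to row 1. P = [[1, 5], [2], [3], [4]], Q = [[1, 5], [2], [3], [4]].

So P = [[1, 5], [2], [3], [4]], Q = [[1, 5], [2], [3], [4]].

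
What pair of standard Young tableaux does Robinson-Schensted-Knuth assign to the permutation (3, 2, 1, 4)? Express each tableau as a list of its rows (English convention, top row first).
P = [[1, 4], [2], [3]], Q = [[1, 4], [2], [3]]

Insert each entry of the permutation into P by Schensted row insertion, recording in Q the position of each new cell.

Insert 3: appended to row 1. P = [[3]], Q = [[1]].
Insert 2: 2 bumps 3 from row 1; 3 starts row 2. P = [[2], [3]], Q = [[1], [2]].
Insert 1: 1 bumps 2 from row 1; 2 bumps 3 from row 2; 3 starts row 3. P = [[1], [2], [3]], Q = [[1], [2], [3]].
Insert 4: appended to row 1. P = [[1, 4], [2], [3]], Q = [[1, 4], [2], [3]].

So P = [[1, 4], [2], [3]], Q = [[1, 4], [2], [3]].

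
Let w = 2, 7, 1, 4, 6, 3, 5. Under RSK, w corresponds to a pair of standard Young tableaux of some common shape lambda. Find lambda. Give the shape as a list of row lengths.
Row-insert each entry into an empty tableau.

After inserting 2: P = [[2]].
After inserting 7: P = [[2, 7]].
After inserting 1: P = [[1, 7], [2]].
After inserting 4: P = [[1, 4], [2, 7]].
After inserting 6: P = [[1, 4, 6], [2, 7]].
After inserting 3: P = [[1, 3, 6], [2, 4], [7]].
After inserting 5: P = [[1, 3, 5], [2, 4, 6], [7]].

The final insertion tableau P = [[1, 3, 5], [2, 4, 6], [7]] has shape [3, 3, 1].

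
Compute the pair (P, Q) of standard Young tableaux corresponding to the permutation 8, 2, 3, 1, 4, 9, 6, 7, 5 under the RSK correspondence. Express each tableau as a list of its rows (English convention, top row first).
Insert each entry of the permutation into P by Schensted row insertion, recording in Q the position of each new cell.

After inserting 8: P = [[8]].
After inserting 2: P = [[2], [8]].
After inserting 3: P = [[2, 3], [8]].
After inserting 1: P = [[1, 3], [2], [8]].
After inserting 4: P = [[1, 3, 4], [2], [8]].
After inserting 9: P = [[1, 3, 4, 9], [2], [8]].
After inserting 6: P = [[1, 3, 4, 6], [2, 9], [8]].
After inserting 7: P = [[1, 3, 4, 6, 7], [2, 9], [8]].
After inserting 5: P = [[1, 3, 4, 5, 7], [2, 6], [8, 9]].

So P = [[1, 3, 4, 5, 7], [2, 6], [8, 9]], Q = [[1, 3, 5, 6, 8], [2, 7], [4, 9]].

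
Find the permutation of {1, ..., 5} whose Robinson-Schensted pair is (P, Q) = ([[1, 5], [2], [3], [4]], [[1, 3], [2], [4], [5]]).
Reverse the RSK construction: for i from n down to 1, find the cell of Q containing i, remove the entry at that cell from P, and reverse-bump it up through P; the value ejected from row 1 is w(i).

Step i=5: Q has 5 at row 4, column 1; remove 4 from row 4 of P and reverse-bump: 4 enters row 3 and ejects 3; 3 enters row 2 and ejects 2; 2 enters row 1 and ejects 1. So w(5) = 1. P is now [[2, 5], [3], [4]].
Step i=4: Q has 4 at row 3, column 1; remove 4 from row 3 of P and reverse-bump: 4 enters row 2 and ejects 3; 3 enters row 1 and ejects 2. So w(4) = 2. P is now [[3, 5], [4]].
Step i=3: Q has 3 at row 1, column 2; remove that cell from P, ejecting 5. So w(3) = 5. P is now [[3], [4]].
Step i=2: Q has 2 at row 2, column 1; remove 4 from row 2 of P and reverse-bump: 4 enters row 1 and ejects 3. So w(2) = 3. P is now [[4]].
Step i=1: Q has 1 at row 1, column 1; remove that cell from P, ejecting 4. So w(1) = 4. P is now [].

So w = 4 3 5 2 1.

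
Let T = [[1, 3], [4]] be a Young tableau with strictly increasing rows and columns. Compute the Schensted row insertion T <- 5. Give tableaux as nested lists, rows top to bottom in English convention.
5 is larger than every entry of row 1, so it is appended to row 1. The new tableau is [[1, 3, 5], [4]].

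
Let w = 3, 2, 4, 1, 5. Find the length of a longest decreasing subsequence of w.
3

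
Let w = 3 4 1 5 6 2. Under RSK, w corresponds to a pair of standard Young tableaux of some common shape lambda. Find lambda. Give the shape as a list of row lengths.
Row-insert each entry into an empty tableau.

After inserting 3: P = [[3]].
After inserting 4: P = [[3, 4]].
After inserting 1: P = [[1, 4], [3]].
After inserting 5: P = [[1, 4, 5], [3]].
After inserting 6: P = [[1, 4, 5, 6], [3]].
After inserting 2: P = [[1, 2, 5, 6], [3, 4]].

The final insertion tableau P = [[1, 2, 5, 6], [3, 4]] has shape [4, 2].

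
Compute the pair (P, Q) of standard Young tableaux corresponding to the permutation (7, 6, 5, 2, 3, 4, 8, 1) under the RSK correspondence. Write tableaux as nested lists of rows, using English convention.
Insert each entry of the permutation into P by Schensted row insertion, recording in Q the position of each new cell.

Insert 7: appended to row 1. P = [[7]].
Insert 6: 6 bumps 7 from row 1; 7 starts row 2. P = [[6], [7]].
Insert 5: 5 bumps 6 from row 1; 6 bumps 7 from row 2; 7 starts row 3. P = [[5], [6], [7]].
Insert 2: 2 bumps 5 from row 1; 5 bumps 6 from row 2; 6 bumps 7 from row 3; 7 starts row 4. P = [[2], [5], [6], [7]].
Insert 3: appended to row 1. P = [[2, 3], [5], [6], [7]].
Insert 4: appended to row 1. P = [[2, 3, 4], [5], [6], [7]].
Insert 8: appended to row 1. P = [[2, 3, 4, 8], [5], [6], [7]].
Insert 1: 1 bumps 2 from row 1; 2 bumps 5 from row 2; 5 bumps 6 from row 3; 6 bumps 7 from row 4; 7 starts row 5. P = [[1, 3, 4, 8], [2], [5], [6], [7]].

So P = [[1, 3, 4, 8], [2], [5], [6], [7]], Q = [[1, 5, 6, 7], [2], [3], [4], [8]].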